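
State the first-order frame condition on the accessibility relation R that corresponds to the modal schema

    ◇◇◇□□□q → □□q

∀x ∀y ∀z ((xR³y ∧ xR²z) → ∃w (yR³w ∧ z = w))

This is a Sahlqvist (Geach-type) schema ◇^3□^3q → □^2◇^0q.
First-order correspondent: ∀x ∀y ∀z ((xR³y ∧ xR²z) → ∃w (yR³w ∧ z = w)).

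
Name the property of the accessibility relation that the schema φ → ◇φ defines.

This is a form of the T axiom.
Its frame correspondent is reflexivity — ∀x Rxx.

Reflexivity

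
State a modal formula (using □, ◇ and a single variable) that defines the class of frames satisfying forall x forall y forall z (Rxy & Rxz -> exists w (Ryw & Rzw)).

◇□s → □◇s

The condition is convergence. The .2 schema ◇□s → □◇s defines it.
Suppose ◇□s→□◇s is valid. Take Rxy, Rxz and set V(s)={w : Ryw}. Then □s at y so ◇□s at x, so □◇s at x, so ◇s at z, giving w with Rzw and Ryw.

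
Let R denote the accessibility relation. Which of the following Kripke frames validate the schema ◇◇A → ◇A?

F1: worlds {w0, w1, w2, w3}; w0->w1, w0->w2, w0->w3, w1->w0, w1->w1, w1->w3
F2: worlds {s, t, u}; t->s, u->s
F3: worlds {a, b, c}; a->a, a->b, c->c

This is the axiom for transitivity; its first-order frame correspondent is ∀x ∀y ∀z (Rxy ∧ Ryz → Rxz).
F1: fails — Rw1w0 and Rw0w2 but not Rw1w2.
F2: condition met.
F3: condition met.
Valid on: F2, F3.

F2, F3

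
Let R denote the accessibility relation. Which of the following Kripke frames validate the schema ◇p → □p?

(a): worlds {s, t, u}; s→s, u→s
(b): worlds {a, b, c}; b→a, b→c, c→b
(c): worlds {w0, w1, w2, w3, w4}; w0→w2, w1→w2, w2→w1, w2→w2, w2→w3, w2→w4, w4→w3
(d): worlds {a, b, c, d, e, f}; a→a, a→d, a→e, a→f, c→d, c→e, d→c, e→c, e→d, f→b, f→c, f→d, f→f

(a)

The schema corresponds to partial functionality: ∀x ∀y ∀z (Rxy ∧ Rxz → y = z).
(a): holds.
(b): fails — b sees both a and c.
(c): fails — w2 sees both w1 and w2.
(d): fails — a sees both a and d.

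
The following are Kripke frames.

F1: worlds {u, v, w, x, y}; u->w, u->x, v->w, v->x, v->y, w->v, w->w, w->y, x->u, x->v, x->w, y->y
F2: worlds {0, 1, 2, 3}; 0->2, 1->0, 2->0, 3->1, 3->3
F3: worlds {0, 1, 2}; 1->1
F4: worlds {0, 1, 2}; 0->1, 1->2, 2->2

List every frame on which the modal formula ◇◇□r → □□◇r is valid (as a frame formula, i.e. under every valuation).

F3, F4

This is the axiom for a generalized confluence (Geach) condition; its first-order frame correspondent is ∀x ∀y ∀z ((xR²y ∧ xR²z) → ∃w (yRw ∧ zRw)).
F1: fails — uR²u, uR²y but no t with uRt and yRt.
F2: fails — 3R²0, 3R²1 but no w with 0Rw and 1Rw.
F3: ✓.
F4: ✓.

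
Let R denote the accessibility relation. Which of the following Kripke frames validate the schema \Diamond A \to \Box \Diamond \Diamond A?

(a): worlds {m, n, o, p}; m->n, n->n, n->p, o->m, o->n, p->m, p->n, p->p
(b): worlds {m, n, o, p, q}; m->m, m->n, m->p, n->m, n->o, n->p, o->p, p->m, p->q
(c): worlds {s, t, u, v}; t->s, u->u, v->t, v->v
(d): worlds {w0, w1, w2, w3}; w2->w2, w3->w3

(d)

This is the axiom for a generalized confluence (Geach) condition; its first-order frame correspondent is \forall x \forall y \forall z ((xRy \wedge xRz) \to \exists w (y = w \wedge z R^2 w)).
(a): fails — oRm, oRm but no w with m=w and mR²w.
(b): fails — nRo, nRo but no w with o=w and oR²w.
(c): fails — tRs, tRs but no w with s=w and sR²w.
(d): ✓.
Valid on: (d).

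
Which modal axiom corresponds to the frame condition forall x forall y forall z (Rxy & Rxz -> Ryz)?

◇r → □◇r

The condition is the Euclidean property. The 5 schema ◇r → □◇r defines it.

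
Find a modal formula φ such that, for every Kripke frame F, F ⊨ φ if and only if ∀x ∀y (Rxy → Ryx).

A defining formula is r → □◇r (the B axiom).
Suppose r→□◇r is valid. Take Rxy and set V(r)={x}. Then r at x, so □◇r at x, so ◇r at y, so some z with Ryz has r; z=x, i.e. Ryx.

r → □◇r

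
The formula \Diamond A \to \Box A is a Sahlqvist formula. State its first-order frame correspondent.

partial functionality

Suppose ◇A→□A is valid. Take Rxy, Rxz and set V(A)={y}. Then ◇A at x, so □A at x, so A at z, i.e. z=y.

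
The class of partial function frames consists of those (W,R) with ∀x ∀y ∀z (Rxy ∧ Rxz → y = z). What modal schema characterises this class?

The condition is partial functionality. The CD schema ◇p → □p defines it.
Suppose ◇p→□p is valid. Take Rxy, Rxz and set V(p)={y}. Then ◇p at x, so □p at x, so p at z, i.e. z=y.

◇p → □p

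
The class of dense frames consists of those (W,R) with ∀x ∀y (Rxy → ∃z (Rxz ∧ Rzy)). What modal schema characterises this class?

□□p → □p

This is density; the standard corresponding axiom is C4: □□p → □p.
Suppose □□p→□p is valid. Take Rxy and set V(p)={w : xR²w}. Then □□p at x, so □p at x, so p at y, i.e. ∃z(Rxz∧Rzy).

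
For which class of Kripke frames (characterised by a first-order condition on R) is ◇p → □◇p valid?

The Euclidean property

Suppose ◇p→□◇p is valid. Take Rxy, Rxz and set V(p)={y}. Then ◇p at x, so □◇p at x, so ◇p at z, so some w with Rzw has p; w=y, i.e. Rzy. By symmetry of the argument, Ryz.
The converse is a direct semantic check.
So the correspondent is the Euclidean property.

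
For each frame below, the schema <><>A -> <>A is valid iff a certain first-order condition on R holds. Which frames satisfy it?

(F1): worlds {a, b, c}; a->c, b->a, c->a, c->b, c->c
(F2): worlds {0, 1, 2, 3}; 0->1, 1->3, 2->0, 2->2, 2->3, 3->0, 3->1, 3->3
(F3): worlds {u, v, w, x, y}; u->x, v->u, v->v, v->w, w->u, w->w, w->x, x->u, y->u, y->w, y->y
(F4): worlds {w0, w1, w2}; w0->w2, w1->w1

The schema corresponds to transitivity: forall x forall y forall z (Rxy & Ryz -> Rxz).
(F1): fails — Rba and Rac but not Rbc.
(F2): fails — R01 and R13 but not R03.
(F3): fails — Rvw and Rwx but not Rvx.
(F4): condition met.
Valid on: (F4).

(F4)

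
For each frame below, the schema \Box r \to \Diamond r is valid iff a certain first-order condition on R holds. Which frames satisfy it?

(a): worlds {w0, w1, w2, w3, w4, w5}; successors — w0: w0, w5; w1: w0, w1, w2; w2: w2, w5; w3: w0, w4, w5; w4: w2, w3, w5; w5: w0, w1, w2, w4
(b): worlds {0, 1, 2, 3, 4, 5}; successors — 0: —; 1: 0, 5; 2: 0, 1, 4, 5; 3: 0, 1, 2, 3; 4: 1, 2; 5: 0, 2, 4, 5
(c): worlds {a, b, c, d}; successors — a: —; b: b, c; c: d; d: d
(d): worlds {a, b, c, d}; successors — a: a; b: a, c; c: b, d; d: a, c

(a), (d)

Frame correspondent (Sahlqvist): \forall x \exists y Rxy — i.e. seriality.
(a): ✓.
(b): fails — world 0 has no successor.
(c): fails — world a has no successor.
(d): ✓.
Valid on: (a), (d).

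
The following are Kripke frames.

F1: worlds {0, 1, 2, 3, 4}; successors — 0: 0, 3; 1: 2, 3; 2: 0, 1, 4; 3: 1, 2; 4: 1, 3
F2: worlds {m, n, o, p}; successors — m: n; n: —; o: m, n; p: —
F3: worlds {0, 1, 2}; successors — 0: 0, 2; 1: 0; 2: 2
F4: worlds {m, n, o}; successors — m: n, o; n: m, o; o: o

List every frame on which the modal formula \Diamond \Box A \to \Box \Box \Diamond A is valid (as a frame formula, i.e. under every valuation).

F3, F4

Frame correspondent (Sahlqvist): \forall x \forall y \forall z ((xRy \wedge x R^2 z) \to \exists w (yRw \wedge zRw)) — i.e. a generalized confluence (Geach) condition.
F1: fails — 0R0, 0R²3 but no w with 0Rw and 3Rw.
F2: fails — oRm, oR²n but no w with mRw and nRw.
F3: holds.
F4: holds.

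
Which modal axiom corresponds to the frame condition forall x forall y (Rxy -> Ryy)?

□(□p → p)

The condition is shift-reflexivity. The T□ schema □(□p → p) defines it.
Suppose □(□p→p) is valid. Take Rxy and set V(p)={w : Ryw}. Then at y, □p holds; since □(□p→p) at x, □p→p at y, so p at y, i.e. Ryy.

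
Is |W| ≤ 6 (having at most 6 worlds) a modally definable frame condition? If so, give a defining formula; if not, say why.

Modal frame validity is preserved under disjoint unions.
Any modal formula valid on each of 7 disjoint one-world frames is valid on their disjoint union (validity is preserved under disjoint unions). Each one-world frame has |W|=1≤6, but the union has |W|=7.
So no modal formula (or set of formulas) defines exactly the |W|≤6 frames.

Not modally definable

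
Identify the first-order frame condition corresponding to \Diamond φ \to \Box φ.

Partial functionality

Suppose ◇φ→□φ is valid. Take Rxy, Rxz and set V(φ)={y}. Then ◇φ at x, so □φ at x, so φ at z, i.e. z=y.
Conversely, on a frame with partial functionality the schema holds at every world under every valuation.
So the correspondent is partial functionality.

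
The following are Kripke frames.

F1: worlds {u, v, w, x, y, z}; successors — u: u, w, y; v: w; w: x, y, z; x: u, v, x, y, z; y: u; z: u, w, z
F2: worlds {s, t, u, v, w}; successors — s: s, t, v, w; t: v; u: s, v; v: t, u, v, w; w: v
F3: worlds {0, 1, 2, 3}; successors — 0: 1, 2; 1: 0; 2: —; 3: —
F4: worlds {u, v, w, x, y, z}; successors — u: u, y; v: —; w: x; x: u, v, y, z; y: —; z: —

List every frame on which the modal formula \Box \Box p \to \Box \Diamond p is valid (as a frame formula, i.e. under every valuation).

This is the axiom for a generalized confluence (Geach) condition; its first-order frame correspondent is \forall x \forall z (xRz \to \exists w (x R^2 w \wedge zRw)).
F1: condition met.
F2: condition met.
F3: fails — 0R2 but no w with 0R²w and 2Rw.
F4: fails — uRy but no t with uR²t and yRt.
Valid on: F1, F2.

F1, F2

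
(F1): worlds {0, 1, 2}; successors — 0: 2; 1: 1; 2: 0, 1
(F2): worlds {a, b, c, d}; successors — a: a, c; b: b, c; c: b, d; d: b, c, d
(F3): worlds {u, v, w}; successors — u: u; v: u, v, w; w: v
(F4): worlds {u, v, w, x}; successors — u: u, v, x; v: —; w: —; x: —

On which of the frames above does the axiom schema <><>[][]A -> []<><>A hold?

Frame correspondent (Sahlqvist): forall x forall y forall z ((x R^2 y & xRz) -> exists w (y R^2 w & z R^2 w)) — i.e. a generalized confluence (Geach) condition.
(F1): holds.
(F2): holds.
(F3): holds.
(F4): fails — uR²u, uRv but no t with uR²t and vR²t.
Valid on: (F1), (F2), (F3).

(F1), (F2), (F3)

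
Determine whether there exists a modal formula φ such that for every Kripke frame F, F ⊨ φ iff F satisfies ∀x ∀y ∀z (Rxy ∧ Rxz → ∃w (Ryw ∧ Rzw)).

Yes: it is convergence, defined by the .2 schema ◇□r → □◇r.

Yes, by ◇□r → □◇r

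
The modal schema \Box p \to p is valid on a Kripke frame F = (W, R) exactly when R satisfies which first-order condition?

Suppose □p→p is valid. At any x set V(p)={w : Rxw}. Then □p holds at x, so p holds at x, i.e. Rxx.

Reflexivity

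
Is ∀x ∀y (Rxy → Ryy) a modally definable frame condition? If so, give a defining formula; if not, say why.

Definable; □(□p → p) defines it

This is a Sahlqvist condition; the T□ axiom □(□p → p) defines it.
Suppose □(□p→p) is valid. Take Rxy and set V(p)={w : Ryw}. Then at y, □p holds; since □(□p→p) at x, □p→p at y, so p at y, i.e. Ryy.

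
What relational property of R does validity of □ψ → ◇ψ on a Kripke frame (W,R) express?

This schema is the D axiom.
It corresponds to seriality: ∀x ∃y Rxy.

seriality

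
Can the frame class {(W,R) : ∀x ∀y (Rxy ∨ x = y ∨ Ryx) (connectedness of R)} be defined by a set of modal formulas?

Any modally definable frame class is closed under disjoint unions.
Take 4 disjoint single-world reflexive frames: each is trivially connected, but their disjoint union has 4 worlds with no edge between distinct components, so it is not connected.
So the class is not modally definable.

No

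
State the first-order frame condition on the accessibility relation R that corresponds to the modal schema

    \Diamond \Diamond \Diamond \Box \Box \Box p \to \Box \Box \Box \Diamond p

\forall x \forall y \forall z ((x R^3 y \wedge x R^3 z) \to \exists w (y R^3 w \wedge zRw))

This is a Sahlqvist (Geach-type) schema ◇^3□^3p → □^3◇^1p.
Minimal-valuation argument: fix x; take any y with xR^3y and any z with xR^3z. Set V(p) to the set of worlds R-reachable from y in exactly 3 steps. Then □^3p holds at y, so the antecedent holds at x; validity forces ◇^1p at z, giving a w with zR^1w and yR^3w.
First-order correspondent: \forall x \forall y \forall z ((x R^3 y \wedge x R^3 z) \to \exists w (y R^3 w \wedge zRw)).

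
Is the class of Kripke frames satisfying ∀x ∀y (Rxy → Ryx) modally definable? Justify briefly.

Yes, by p → □◇p

Yes: it is symmetry, defined by the B schema p → □◇p.
Suppose p→□◇p is valid. Take Rxy and set V(p)={x}. Then p at x, so □◇p at x, so ◇p at y, so some z with Ryz has p; z=x, i.e. Ryx.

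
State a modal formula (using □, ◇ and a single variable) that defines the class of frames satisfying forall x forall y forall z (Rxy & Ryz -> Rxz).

□r → □□r

This is transitivity; the standard corresponding axiom is 4: □r → □□r.
Suppose □r→□□r is valid. Take Rxy, Ryz and set V(r)={w : Rxw}. Then □r at x, so □□r at x, so □r at y, so r at z, i.e. Rxz.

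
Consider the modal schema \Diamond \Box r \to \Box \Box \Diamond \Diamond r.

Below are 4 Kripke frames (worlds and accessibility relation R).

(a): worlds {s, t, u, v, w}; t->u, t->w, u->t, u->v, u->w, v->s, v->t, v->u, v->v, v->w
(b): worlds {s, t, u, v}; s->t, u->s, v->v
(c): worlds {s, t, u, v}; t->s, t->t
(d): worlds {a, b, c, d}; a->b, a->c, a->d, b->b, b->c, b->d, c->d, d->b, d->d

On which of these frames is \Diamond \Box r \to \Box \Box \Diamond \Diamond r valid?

(d)

The schema corresponds to a generalized confluence (Geach) condition: \forall x \forall y \forall z ((xRy \wedge x R^2 z) \to \exists w (yRw \wedge z R^2 w)).
(a): fails — tRu, tR²w but no w* with uRw* and wR²w*.
(b): fails — uRs, uR²t but no w with sRw and tR²w.
(c): fails — tRs, tR²s but no w with sRw and sR²w.
(d): condition met.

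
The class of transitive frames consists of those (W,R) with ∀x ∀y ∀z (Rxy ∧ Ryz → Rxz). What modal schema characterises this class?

A defining formula is □p → □□p (the 4 axiom).
Suppose □p→□□p is valid. Take Rxy, Ryz and set V(p)={w : Rxw}. Then □p at x, so □□p at x, so □p at y, so p at z, i.e. Rxz.

□p → □□p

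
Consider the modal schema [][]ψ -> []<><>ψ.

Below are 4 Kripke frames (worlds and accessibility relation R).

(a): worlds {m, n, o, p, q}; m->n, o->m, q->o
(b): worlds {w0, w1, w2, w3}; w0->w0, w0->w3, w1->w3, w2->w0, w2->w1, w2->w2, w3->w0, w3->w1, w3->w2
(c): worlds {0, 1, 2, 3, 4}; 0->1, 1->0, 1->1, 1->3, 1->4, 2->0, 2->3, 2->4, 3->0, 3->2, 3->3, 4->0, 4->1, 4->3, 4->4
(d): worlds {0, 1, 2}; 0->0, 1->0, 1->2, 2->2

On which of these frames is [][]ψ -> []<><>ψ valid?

Frame correspondent (Sahlqvist): forall x forall z (xRz -> exists w (x R^2 w & z R^2 w)) — i.e. a generalized confluence (Geach) condition.
(a): fails — mRn but no w with mR²w and nR²w.
(b): ✓.
(c): ✓.
(d): ✓.

(b), (c), (d)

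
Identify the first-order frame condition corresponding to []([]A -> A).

This schema is the T□ axiom.
Its frame correspondent is shift-reflexivity — forall x forall y (Rxy -> Ryy).

Shift-reflexivity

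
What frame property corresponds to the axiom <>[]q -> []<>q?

Suppose ◇□q→□◇q is valid. Take Rxy, Rxz and set V(q)={w : Ryw}. Then □q at y so ◇□q at x, so □◇q at x, so ◇q at z, giving w with Rzw and Ryw.

convergence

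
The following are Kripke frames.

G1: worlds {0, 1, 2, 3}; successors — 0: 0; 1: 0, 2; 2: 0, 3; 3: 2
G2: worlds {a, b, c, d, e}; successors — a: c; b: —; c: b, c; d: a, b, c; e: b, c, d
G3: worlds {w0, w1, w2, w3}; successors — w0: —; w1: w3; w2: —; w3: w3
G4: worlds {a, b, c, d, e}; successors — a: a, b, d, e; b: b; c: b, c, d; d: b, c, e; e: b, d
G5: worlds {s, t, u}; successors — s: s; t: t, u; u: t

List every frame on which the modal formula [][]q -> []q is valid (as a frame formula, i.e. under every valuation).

G3, G5

Frame correspondent (Sahlqvist): forall x forall y (Rxy -> exists z (Rxz & Rzy)) — i.e. density.
G1: fails — R32 but no z with R3z and Rz2.
G2: fails — Red but no z with Rez and Rzd.
G3: ✓.
G4: fails — Red but no z with Rez and Rzd.
G5: ✓.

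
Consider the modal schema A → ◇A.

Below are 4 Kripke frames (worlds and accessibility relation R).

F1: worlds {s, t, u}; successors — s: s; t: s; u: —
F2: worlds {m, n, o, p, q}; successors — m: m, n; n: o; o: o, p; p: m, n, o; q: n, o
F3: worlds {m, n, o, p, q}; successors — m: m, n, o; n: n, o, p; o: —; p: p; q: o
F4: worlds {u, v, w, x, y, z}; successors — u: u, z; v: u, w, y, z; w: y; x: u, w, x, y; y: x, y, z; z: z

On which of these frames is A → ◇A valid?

Frame correspondent (Sahlqvist): ∀x Rxx — i.e. reflexivity.
F1: fails — world t does not see itself.
F2: fails — world n does not see itself.
F3: fails — world o does not see itself.
F4: fails — world v does not see itself.
Valid on no frame.

none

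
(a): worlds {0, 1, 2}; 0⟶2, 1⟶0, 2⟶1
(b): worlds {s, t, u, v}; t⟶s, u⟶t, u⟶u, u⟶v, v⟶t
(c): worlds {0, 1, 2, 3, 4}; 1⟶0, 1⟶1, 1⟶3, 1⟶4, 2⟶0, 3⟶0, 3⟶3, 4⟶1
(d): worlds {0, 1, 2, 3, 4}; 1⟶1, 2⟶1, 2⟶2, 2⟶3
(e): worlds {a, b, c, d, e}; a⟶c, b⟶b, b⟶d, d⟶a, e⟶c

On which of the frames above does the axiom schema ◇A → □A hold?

(a)

Frame correspondent (Sahlqvist): ∀x ∀y ∀z (Rxy ∧ Rxz → y = z) — i.e. partial functionality.
(a): condition met.
(b): fails — u sees both t and u.
(c): fails — 1 sees both 0 and 1.
(d): fails — 2 sees both 1 and 2.
(e): fails — b sees both b and d.
Valid on: (a).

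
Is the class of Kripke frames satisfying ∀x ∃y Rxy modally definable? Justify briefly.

Yes: it is seriality, defined by the D schema □r → ◇r.
Suppose □r→◇r is valid. At any x set V(r)=W. Then □r at x, so ◇r at x, so x has a successor.

Yes, by □r → ◇r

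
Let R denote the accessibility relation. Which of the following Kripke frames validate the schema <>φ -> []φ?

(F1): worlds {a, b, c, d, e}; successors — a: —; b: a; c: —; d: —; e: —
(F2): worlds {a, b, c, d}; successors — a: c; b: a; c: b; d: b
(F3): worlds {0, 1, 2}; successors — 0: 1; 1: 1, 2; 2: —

Frame correspondent (Sahlqvist): forall x forall y forall z (Rxy & Rxz -> y = z) — i.e. partial functionality.
(F1): satisfies the condition.
(F2): satisfies the condition.
(F3): fails — 1 sees both 1 and 2.

(F1), (F2)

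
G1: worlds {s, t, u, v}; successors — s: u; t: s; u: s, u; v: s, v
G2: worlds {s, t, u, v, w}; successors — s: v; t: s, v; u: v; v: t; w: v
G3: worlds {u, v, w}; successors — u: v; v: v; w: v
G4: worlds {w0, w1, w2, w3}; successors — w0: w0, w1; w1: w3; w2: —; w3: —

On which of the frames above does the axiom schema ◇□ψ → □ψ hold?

Frame correspondent (Sahlqvist): ∀x ∀y ∀z (Rxy ∧ Rxz → Ryz) — i.e. the Euclidean property.
G1: fails — Rts and Rts but not Rss.
G2: fails — Rsv and Rsv but not Rvv.
G3: satisfies the condition.
G4: fails — Rw0w1 and Rw0w1 but not Rw1w1.
Valid on: G3.

G3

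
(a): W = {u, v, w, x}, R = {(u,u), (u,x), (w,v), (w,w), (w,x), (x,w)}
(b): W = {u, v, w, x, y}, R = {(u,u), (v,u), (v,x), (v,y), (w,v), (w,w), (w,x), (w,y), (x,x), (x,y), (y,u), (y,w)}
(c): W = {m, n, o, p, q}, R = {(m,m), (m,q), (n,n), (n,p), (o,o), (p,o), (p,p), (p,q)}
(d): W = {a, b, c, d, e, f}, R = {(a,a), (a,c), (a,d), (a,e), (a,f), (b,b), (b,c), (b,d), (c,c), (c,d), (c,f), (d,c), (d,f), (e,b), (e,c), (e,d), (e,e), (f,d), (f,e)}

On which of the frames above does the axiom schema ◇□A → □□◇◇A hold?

The schema corresponds to a generalized confluence (Geach) condition: ∀x ∀y ∀z ((xRy ∧ xR²z) → ∃w (yRw ∧ zR²w)).
(a): fails — wRv, wR²v but no t with vRt and vR²t.
(b): fails — vRx, vR²u but no t with xRt and uR²t.
(c): fails — mRm, mR²q but no w with mRw and qR²w.
(d): satisfies the condition.

(d)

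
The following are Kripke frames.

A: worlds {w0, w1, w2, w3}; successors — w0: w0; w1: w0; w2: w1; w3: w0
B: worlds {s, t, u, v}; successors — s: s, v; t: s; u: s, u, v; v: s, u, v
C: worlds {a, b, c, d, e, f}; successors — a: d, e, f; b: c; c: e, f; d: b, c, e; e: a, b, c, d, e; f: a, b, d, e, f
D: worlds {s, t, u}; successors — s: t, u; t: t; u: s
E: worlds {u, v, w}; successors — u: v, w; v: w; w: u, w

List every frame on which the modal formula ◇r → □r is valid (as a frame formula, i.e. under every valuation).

This is the axiom for partial functionality; its first-order frame correspondent is ∀x ∀y ∀z (Rxy ∧ Rxz → y = z).
A: ✓.
B: fails — s sees both s and v.
C: fails — a sees both d and e.
D: fails — s sees both t and u.
E: fails — u sees both v and w.
Valid on: A.

A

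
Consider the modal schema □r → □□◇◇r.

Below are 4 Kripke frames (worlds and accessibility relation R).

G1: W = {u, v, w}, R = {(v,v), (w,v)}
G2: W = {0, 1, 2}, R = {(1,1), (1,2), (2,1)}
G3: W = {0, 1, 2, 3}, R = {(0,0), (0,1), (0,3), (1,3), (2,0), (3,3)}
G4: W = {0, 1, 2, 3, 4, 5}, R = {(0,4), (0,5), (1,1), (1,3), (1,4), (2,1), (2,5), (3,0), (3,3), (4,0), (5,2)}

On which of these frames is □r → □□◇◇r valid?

The schema corresponds to a generalized confluence (Geach) condition: ∀x ∀z (xR²z → ∃w (xRw ∧ zR²w)).
G1: condition met.
G2: condition met.
G3: fails — 2R²1 but no w with 2Rw and 1R²w.
G4: fails — 0R²0 but no w with 0Rw and 0R²w.
Valid on: G1, G2.

G1, G2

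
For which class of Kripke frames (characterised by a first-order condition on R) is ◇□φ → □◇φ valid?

Convergence

Suppose ◇□φ→□◇φ is valid. Take Rxy, Rxz and set V(φ)={w : Ryw}. Then □φ at y so ◇□φ at x, so □◇φ at x, so ◇φ at z, giving w with Rzw and Ryw.
The converse is a direct semantic check.
Frame condition: ∀x ∀y ∀z (Rxy ∧ Rxz → ∃w (Ryw ∧ Rzw)).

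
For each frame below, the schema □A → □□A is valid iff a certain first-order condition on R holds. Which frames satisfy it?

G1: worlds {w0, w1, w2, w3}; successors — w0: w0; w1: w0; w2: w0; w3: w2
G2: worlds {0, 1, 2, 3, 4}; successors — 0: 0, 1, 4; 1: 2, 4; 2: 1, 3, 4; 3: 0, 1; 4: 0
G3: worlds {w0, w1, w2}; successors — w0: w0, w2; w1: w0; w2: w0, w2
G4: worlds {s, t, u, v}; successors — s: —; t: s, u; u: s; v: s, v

G4

This is the axiom for transitivity; its first-order frame correspondent is ∀x ∀y ∀z (Rxy ∧ Ryz → Rxz).
G1: fails — Rw3w2 and Rw2w0 but not Rw3w0.
G2: fails — R31 and R12 but not R32.
G3: fails — Rw1w0 and Rw0w2 but not Rw1w2.
G4: satisfies the condition.
Valid on: G4.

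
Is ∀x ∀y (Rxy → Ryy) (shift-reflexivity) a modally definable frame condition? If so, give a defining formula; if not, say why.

Definable; □(□p → p) defines it

The condition is shift-reflexivity. A defining modal formula is □(□p → p).
Suppose □(□p→p) is valid. Take Rxy and set V(p)={w : Ryw}. Then at y, □p holds; since □(□p→p) at x, □p→p at y, so p at y, i.e. Ryy.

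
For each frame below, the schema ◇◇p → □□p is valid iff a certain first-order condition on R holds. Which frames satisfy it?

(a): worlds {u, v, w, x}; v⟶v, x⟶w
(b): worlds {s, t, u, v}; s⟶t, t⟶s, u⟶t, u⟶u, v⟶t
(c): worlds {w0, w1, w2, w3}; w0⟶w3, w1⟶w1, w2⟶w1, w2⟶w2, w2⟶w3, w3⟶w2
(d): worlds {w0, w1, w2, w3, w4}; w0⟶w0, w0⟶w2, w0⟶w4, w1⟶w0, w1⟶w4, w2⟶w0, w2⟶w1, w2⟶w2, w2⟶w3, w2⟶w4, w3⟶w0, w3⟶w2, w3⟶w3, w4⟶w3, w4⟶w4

(a)

Frame correspondent (Sahlqvist): ∀x ∀y ∀z ((xR²y ∧ xR²z) → ∃w (y = w ∧ z = w)) — i.e. a generalized confluence (Geach) condition.
(a): holds.
(b): fails — uR²s, uR²t but s ≠ t.
(c): fails — w2R²w1, w2R²w2 but w1 ≠ w2.
(d): fails — w0R²w0, w0R²w1 but w0 ≠ w1.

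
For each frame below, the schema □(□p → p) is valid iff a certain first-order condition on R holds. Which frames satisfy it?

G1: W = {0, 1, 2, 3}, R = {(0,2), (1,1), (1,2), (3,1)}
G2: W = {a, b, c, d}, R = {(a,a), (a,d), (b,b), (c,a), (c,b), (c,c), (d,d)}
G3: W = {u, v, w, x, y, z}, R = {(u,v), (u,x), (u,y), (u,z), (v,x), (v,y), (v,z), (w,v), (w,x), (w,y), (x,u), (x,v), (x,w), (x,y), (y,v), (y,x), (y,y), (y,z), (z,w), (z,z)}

G2

This is the axiom for shift-reflexivity; its first-order frame correspondent is ∀x ∀y (Rxy → Ryy).
G1: fails — R12 but not R22.
G2: satisfies the condition.
G3: fails — Ruv but not Rvv.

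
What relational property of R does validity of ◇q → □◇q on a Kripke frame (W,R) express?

The Euclidean property

This schema is the 5 axiom.
Its frame correspondent is the Euclidean property — ∀x ∀y ∀z (Rxy ∧ Rxz → Ryz).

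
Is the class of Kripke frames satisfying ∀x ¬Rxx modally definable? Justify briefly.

No

Any modally definable frame class is closed under surjective bounded morphisms.
The 3-cycle (worlds a,b,c with a→b→c→a) is irreflexive, and the map sending every world to a single reflexive point • is a surjective bounded morphism (forth: every edge maps to (•,•); back: every world has a successor). So any modal formula valid on the 3-cycle is also valid on the reflexive point, which is not irreflexive.
So no modal formula (or set of formulas) defines exactly the irreflexive frames.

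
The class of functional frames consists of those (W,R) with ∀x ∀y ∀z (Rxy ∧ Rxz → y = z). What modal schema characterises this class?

◇s → □s

The condition is partial functionality. The CD schema ◇s → □s defines it.
Suppose ◇s→□s is valid. Take Rxy, Rxz and set V(s)={y}. Then ◇s at x, so □s at x, so s at z, i.e. z=y.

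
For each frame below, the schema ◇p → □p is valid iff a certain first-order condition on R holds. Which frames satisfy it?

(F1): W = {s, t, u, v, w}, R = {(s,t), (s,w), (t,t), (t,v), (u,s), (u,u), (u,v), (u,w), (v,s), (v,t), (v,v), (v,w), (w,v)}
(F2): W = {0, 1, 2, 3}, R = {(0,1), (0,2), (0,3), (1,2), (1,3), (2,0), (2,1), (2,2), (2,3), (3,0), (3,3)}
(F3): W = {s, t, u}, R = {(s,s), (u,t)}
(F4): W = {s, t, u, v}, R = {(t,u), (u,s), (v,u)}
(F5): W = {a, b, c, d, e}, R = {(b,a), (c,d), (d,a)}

(F3), (F4), (F5)

This is the axiom for partial functionality; its first-order frame correspondent is ∀x ∀y ∀z (Rxy ∧ Rxz → y = z).
(F1): fails — s sees both t and w.
(F2): fails — 0 sees both 1 and 2.
(F3): holds.
(F4): holds.
(F5): holds.
Valid on: (F3), (F4), (F5).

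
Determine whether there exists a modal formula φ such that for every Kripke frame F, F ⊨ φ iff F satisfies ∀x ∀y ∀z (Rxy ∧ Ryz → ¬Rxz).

No — not modally definable

If a class were modally definable it would be closed under surjective bounded morphisms (Goldblatt–Thomason).
The 3-cycle (worlds w0,w1,w2 with w0→w1→w2→w0) is intransitive. Mapping every world to a single reflexive point • is a surjective bounded morphism; the reflexive point is not intransitive (R••∧R•• but R••).
So the class is not modally definable.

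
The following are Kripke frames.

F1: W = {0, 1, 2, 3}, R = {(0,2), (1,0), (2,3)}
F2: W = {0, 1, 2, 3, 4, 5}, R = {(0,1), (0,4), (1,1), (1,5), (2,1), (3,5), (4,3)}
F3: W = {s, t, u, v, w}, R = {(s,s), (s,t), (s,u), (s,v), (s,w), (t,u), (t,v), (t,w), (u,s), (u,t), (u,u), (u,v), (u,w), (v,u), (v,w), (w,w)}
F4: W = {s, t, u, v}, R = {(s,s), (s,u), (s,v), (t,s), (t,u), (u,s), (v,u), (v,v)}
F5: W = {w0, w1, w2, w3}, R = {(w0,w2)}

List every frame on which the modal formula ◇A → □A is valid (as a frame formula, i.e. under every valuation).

The schema corresponds to partial functionality: ∀x ∀y ∀z (Rxy ∧ Rxz → y = z).
F1: satisfies the condition.
F2: fails — 0 sees both 1 and 4.
F3: fails — s sees both s and t.
F4: fails — s sees both s and u.
F5: satisfies the condition.
Valid on: F1, F5.

F1, F5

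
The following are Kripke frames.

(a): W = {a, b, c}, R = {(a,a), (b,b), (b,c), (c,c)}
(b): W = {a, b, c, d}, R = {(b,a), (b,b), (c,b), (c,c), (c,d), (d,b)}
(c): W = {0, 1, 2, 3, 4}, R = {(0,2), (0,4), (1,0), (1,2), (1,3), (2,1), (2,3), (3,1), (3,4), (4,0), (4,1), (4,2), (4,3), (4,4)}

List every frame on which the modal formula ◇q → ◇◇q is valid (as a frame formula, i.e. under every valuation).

(a), (b)

Frame correspondent (Sahlqvist): ∀x ∀y (xRy → ∃w (y = w ∧ xR²w)) — i.e. a generalized confluence (Geach) condition.
(a): satisfies the condition.
(b): satisfies the condition.
(c): fails — 1R0 but no w with 0=w and 1R²w.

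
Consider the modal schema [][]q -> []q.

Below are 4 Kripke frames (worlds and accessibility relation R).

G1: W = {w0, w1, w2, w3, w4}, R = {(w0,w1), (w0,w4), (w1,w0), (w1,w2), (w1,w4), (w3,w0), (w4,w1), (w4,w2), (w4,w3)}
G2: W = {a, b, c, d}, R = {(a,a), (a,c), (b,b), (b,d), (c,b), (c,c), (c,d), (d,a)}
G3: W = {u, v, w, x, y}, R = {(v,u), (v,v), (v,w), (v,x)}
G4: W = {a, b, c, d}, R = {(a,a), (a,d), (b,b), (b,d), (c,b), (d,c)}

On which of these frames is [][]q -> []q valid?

This is the axiom for density; its first-order frame correspondent is forall x forall y (Rxy -> exists z (Rxz & Rzy)).
G1: fails — Rw1w0 but no z with Rw1z and Rzw0.
G2: holds.
G3: holds.
G4: fails — Rdc but no z with Rdz and Rzc.

G2, G3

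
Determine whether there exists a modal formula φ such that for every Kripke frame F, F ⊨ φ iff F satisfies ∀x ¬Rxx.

Any modally definable frame class is closed under surjective bounded morphisms.
The 3-cycle (worlds w0,w1,w2 with w0→w1→w2→w0) is irreflexive, and the map sending every world to a single reflexive point • is a surjective bounded morphism (forth: every edge maps to (•,•); back: every world has a successor). So any modal formula valid on the 3-cycle is also valid on the reflexive point, which is not irreflexive.
So the class is not modally definable.

No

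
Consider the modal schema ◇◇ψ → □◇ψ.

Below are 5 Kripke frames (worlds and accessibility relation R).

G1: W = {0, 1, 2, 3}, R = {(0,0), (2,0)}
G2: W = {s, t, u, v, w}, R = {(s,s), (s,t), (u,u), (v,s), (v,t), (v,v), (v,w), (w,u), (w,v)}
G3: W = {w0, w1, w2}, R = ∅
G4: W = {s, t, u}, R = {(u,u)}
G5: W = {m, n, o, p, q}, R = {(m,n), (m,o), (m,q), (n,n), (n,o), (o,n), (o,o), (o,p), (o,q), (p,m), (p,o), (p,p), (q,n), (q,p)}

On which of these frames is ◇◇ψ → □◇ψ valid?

G1, G3, G4

This is the axiom for a generalized confluence (Geach) condition; its first-order frame correspondent is ∀x ∀y ∀z ((xR²y ∧ xRz) → ∃w (y = w ∧ zRw)).
G1: ✓.
G2: fails — sR²s, sRt but no w* with s=w* and tRw*.
G3: ✓.
G4: ✓.
G5: fails — mR²o, mRq but no w with o=w and qRw.
Valid on: G1, G3, G4.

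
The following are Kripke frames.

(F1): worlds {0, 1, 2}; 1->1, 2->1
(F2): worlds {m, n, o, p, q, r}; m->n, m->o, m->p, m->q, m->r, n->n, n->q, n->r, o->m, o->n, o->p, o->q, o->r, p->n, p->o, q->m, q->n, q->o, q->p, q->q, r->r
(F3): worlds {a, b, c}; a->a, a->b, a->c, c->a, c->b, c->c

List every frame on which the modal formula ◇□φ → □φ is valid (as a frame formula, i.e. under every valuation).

The schema corresponds to the Euclidean property: ∀x ∀y ∀z (Rxy ∧ Rxz → Ryz).
(F1): condition met.
(F2): fails — Rmn and Rmp but not Rnp.
(F3): fails — Rab and Rab but not Rbb.
Valid on: (F1).

(F1)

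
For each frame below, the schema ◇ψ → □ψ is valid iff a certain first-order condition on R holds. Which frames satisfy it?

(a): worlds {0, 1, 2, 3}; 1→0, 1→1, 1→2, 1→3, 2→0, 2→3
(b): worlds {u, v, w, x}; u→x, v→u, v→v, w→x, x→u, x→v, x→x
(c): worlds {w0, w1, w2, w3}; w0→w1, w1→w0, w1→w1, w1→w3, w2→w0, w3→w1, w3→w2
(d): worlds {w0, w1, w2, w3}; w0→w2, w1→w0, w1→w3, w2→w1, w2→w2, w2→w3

Frame correspondent (Sahlqvist): ∀x ∀y ∀z (Rxy ∧ Rxz → y = z) — i.e. partial functionality.
(a): fails — 1 sees both 0 and 1.
(b): fails — v sees both u and v.
(c): fails — w1 sees both w0 and w1.
(d): fails — w1 sees both w0 and w3.

none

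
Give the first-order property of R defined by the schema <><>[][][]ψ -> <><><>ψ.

This is a Sahlqvist (Geach-type) schema ◇^2□^3ψ → □^0◇^3ψ.
Minimal-valuation argument: fix x; take any y with xR^2y and any z with xR^0z. Set V(ψ) to the set of worlds R-reachable from y in exactly 3 steps. Then □^3ψ holds at y, so the antecedent holds at x; validity forces ◇^3ψ at z, giving a w with zR^3w and yR^3w.
First-order correspondent: forall x forall y (x R^2 y -> exists w (y R^3 w & x R^3 w)).

forall x forall y (x R^2 y -> exists w (y R^3 w & x R^3 w))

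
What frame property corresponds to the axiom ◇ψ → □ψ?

Suppose ◇ψ→□ψ is valid. Take Rxy, Rxz and set V(ψ)={y}. Then ◇ψ at x, so □ψ at x, so ψ at z, i.e. z=y.
Conversely, any frame satisfying ∀x ∀y ∀z (Rxy ∧ Rxz → y = z) validates the schema.
Frame condition: ∀x ∀y ∀z (Rxy ∧ Rxz → y = z).

Partial functionality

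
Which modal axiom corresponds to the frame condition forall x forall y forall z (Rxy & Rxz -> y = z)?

◇q → □q

A defining formula is ◇q → □q (the CD axiom).
Suppose ◇q→□q is valid. Take Rxy, Rxz and set V(q)={y}. Then ◇q at x, so □q at x, so q at z, i.e. z=y.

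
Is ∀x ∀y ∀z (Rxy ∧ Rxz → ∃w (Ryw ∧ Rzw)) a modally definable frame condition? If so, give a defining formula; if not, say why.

Definable; ◇□q → □◇q defines it

Yes: it is convergence, defined by the .2 schema ◇□q → □◇q.
Suppose ◇□q→□◇q is valid. Take Rxy, Rxz and set V(q)={w : Ryw}. Then □q at y so ◇□q at x, so □◇q at x, so ◇q at z, giving w with Rzw and Ryw.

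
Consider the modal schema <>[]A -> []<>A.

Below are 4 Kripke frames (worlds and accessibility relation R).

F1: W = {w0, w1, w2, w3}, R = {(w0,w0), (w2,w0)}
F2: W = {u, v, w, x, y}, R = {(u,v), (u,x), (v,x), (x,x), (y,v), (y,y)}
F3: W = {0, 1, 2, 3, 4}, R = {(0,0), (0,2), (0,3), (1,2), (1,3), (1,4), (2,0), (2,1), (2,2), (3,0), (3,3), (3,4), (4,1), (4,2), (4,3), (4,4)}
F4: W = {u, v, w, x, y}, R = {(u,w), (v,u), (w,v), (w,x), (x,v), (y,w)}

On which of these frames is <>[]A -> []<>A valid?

F1, F3

The schema corresponds to convergence: forall x forall y forall z (Rxy & Rxz -> exists w (Ryw & Rzw)).
F1: condition met.
F2: fails — Ryy and Ryv but y and v have no common successor.
F3: condition met.
F4: fails — Rwx and Rwv but x and v have no common successor.
Valid on: F1, F3.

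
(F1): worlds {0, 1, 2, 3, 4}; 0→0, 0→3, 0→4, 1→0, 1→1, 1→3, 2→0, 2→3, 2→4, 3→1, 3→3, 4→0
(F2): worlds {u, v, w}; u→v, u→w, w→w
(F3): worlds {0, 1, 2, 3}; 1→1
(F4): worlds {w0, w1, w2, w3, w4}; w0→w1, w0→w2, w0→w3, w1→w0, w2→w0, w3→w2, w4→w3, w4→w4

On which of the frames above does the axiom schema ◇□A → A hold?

(F3)

The schema corresponds to symmetry: ∀x ∀y (Rxy → Ryx).
(F1): fails — R10 but not R01.
(F2): fails — Ruv but not Rvu.
(F3): ✓.
(F4): fails — Rw3w2 but not Rw2w3.
Valid on: (F3).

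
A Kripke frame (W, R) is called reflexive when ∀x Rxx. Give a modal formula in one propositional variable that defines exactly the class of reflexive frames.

A defining formula is □p → p (the T axiom).

□p → p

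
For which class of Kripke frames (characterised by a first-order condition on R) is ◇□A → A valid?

symmetry

This is frame-equivalent to A → □◇A (substitute ¬A for A and contrapose).
Suppose A→□◇A is valid. Take Rxy and set V(A)={x}. Then A at x, so □◇A at x, so ◇A at y, so some z with Ryz has A; z=x, i.e. Ryx.
The converse is a direct semantic check.
So the correspondent is symmetry.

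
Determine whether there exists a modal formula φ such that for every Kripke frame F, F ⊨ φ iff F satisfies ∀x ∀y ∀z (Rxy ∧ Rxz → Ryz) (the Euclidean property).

This is a Sahlqvist condition; the 5 axiom ◇r → □◇r defines it.
Suppose ◇r→□◇r is valid. Take Rxy, Rxz and set V(r)={y}. Then ◇r at x, so □◇r at x, so ◇r at z, so some w with Rzw has r; w=y, i.e. Rzy. By symmetry of the argument, Ryz.

Definable; ◇r → □◇r defines it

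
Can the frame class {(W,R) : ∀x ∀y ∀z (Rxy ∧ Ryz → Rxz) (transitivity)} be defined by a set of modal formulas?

This is a Sahlqvist condition; the 4 axiom □q → □□q defines it.
Suppose □q→□□q is valid. Take Rxy, Ryz and set V(q)={w : Rxw}. Then □q at x, so □□q at x, so □q at y, so q at z, i.e. Rxz.

Yes, by □q → □□q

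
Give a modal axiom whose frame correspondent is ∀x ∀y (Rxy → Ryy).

□(□p → p)

A defining formula is □(□p → p) (the T□ axiom).
Suppose □(□p→p) is valid. Take Rxy and set V(p)={w : Ryw}. Then at y, □p holds; since □(□p→p) at x, □p→p at y, so p at y, i.e. Ryy.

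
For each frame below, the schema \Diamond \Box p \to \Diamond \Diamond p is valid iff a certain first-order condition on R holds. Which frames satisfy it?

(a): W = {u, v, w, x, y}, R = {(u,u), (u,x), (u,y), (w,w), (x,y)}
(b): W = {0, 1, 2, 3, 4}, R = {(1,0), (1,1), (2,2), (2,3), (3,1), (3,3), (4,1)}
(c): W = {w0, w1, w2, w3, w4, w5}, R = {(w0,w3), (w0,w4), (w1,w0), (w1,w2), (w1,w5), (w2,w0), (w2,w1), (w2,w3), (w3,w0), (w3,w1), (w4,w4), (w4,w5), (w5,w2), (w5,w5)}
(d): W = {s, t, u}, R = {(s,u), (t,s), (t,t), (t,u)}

(c)

Frame correspondent (Sahlqvist): \forall x \forall y (xRy \to \exists w (yRw \wedge x R^2 w)) — i.e. a generalized confluence (Geach) condition.
(a): fails — uRy but no t with yRt and uR²t.
(b): fails — 1R0 but no w with 0Rw and 1R²w.
(c): satisfies the condition.
(d): fails — sRu but no w with uRw and sR²w.
Valid on: (c).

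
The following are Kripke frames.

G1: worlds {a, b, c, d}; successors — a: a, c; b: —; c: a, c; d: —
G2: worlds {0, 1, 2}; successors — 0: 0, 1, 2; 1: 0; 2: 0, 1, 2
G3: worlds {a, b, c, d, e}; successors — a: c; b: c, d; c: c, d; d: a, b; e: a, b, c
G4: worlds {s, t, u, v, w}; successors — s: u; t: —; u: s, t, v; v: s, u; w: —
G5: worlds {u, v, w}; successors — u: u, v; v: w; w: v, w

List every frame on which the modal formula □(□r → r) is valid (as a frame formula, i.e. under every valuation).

Frame correspondent (Sahlqvist): ∀x ∀y (Rxy → Ryy) — i.e. shift-reflexivity.
G1: condition met.
G2: fails — R01 but not R11.
G3: fails — Rcd but not Rdd.
G4: fails — Ruv but not Rvv.
G5: fails — Ruv but not Rvv.
Valid on: G1.

G1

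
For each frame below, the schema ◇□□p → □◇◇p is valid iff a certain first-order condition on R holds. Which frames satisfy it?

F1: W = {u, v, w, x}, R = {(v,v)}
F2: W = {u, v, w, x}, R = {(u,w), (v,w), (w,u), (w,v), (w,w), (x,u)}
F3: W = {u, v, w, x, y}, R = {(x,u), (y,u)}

F1, F2

The schema corresponds to a generalized confluence (Geach) condition: ∀x ∀y ∀z ((xRy ∧ xRz) → ∃w (yR²w ∧ zR²w)).
F1: condition met.
F2: condition met.
F3: fails — xRu, xRu but no t with uR²t and uR²t.
Valid on: F1, F2.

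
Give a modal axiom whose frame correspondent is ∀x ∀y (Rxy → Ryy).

□(□r → r)

A defining formula is □(□r → r) (the T□ axiom).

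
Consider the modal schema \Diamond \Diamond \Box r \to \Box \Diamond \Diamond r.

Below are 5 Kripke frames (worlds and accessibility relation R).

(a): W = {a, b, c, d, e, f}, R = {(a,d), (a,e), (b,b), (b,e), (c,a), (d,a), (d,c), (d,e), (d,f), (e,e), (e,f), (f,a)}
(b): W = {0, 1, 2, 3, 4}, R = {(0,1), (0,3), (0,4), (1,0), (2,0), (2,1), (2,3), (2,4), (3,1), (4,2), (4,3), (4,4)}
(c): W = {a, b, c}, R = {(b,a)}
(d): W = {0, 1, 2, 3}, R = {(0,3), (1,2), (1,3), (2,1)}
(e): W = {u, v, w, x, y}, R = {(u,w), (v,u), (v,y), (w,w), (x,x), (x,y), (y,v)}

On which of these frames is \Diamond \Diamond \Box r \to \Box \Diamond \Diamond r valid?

(c)

The schema corresponds to a generalized confluence (Geach) condition: \forall x \forall y \forall z ((x R^2 y \wedge xRz) \to \exists w (yRw \wedge z R^2 w)).
(a): fails — bR²f, bRb but no w with fRw and bR²w.
(b): fails — 0R²0, 0R3 but no w with 0Rw and 3R²w.
(c): ✓.
(d): fails — 1R²1, 1R3 but no w with 1Rw and 3R²w.
(e): fails — vR²v, vRu but no t with vRt and uR²t.
Valid on: (c).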